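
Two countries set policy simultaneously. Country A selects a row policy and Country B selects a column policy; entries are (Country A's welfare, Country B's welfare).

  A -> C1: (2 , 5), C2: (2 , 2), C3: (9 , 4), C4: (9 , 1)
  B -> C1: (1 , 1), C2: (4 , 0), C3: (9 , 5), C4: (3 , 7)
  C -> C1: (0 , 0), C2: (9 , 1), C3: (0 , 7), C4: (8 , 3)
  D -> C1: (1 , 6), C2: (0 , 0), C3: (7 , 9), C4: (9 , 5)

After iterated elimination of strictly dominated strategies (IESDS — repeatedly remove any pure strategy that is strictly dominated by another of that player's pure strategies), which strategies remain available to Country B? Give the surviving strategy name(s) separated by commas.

Column C2 is eliminated: C3 beats it against every remaining row (A: 4>2, B: 5>0, C: 7>1, D: 9>0).
Row C is eliminated: A beats it against every remaining column (C1: 2>0, C3: 9>0, C4: 9>8).
Among the remaining strategies, none is strictly dominated by another pure strategy of the same player, so the elimination stops.
Surviving strategies — Country A: {A, B, D}; Country B: {C1, C3, C4}.

C1, C3, C4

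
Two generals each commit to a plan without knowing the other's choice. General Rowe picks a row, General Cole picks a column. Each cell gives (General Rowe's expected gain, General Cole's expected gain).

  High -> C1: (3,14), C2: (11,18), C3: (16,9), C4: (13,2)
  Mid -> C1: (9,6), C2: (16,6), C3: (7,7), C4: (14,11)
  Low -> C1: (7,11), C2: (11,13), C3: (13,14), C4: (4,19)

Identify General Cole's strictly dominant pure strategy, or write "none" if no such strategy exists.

C1 fails to dominate C2 at High (14<18).
C2 fails to dominate C1 at Mid (6=6).
C3 fails to dominate C1 at High (9<14).
C4 fails to dominate C1 at High (2<14).
No single strategy dominates all the others.

none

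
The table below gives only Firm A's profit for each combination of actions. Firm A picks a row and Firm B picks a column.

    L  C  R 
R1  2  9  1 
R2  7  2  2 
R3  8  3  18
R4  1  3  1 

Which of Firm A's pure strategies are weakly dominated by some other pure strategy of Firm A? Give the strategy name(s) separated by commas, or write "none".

R2, R4

R1 is not dominated — it holds its own against R2 at C (9>2); R3 at C (9>3); R4 at L (2>1).
R2 is weakly dominated by R3 (L: 8>7, C: 3>2, R: 18>2).
R3: no other strategy beats it everywhere (R1 at L (8>2); R2 at L (8>7); R4 at L (8>1)).
R4 is weakly dominated by R1 (L: 2>1, C: 9>3, R: 1=1).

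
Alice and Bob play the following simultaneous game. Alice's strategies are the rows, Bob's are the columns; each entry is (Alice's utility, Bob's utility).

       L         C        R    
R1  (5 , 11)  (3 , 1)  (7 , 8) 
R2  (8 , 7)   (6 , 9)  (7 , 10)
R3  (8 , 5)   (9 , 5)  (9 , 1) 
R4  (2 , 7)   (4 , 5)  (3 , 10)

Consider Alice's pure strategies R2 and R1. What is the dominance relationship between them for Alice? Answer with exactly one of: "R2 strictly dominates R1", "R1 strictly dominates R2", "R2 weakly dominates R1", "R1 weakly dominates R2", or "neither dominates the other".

R2 weakly dominates R1

R2's payoffs vs R1's, by Bob's action — L: 8>5, C: 6>3, R: 7=7.
R2 is at least as good everywhere and strictly better somewhere (tied only at R), so R2 weakly but not strictly dominates R1.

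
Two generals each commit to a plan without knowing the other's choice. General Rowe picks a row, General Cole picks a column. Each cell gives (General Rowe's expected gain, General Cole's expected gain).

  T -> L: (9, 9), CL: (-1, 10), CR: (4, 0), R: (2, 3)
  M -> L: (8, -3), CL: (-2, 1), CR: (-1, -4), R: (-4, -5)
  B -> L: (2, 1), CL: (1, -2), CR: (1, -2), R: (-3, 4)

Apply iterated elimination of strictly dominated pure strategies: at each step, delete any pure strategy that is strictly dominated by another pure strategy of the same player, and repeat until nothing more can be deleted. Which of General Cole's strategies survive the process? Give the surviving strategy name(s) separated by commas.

General Rowe's strategy M is strictly dominated by T (L: 9>8, CL: -1>-2, CR: 4>-1, R: 2>-4) and is removed.
For General Cole, L strictly dominates CR on the remaining rows (T: 9>0, B: 1>-2); eliminate CR.
Among the remaining strategies, none is strictly dominated by another pure strategy of the same player, so the elimination stops.
Surviving strategies — General Rowe: {T, B}; General Cole: {L, CL, R}.

L, CL, R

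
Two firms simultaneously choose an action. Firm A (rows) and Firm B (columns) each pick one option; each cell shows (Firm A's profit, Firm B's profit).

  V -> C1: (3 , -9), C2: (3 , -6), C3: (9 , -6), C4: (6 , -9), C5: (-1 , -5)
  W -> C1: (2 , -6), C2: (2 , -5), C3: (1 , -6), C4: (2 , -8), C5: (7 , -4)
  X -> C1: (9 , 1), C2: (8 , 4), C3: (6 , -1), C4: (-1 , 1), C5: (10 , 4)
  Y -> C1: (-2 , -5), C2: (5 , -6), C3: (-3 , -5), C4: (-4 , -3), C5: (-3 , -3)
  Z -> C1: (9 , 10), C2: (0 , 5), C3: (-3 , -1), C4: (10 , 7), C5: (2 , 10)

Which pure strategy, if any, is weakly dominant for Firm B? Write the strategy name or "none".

C5 vs C1: V: -5>-9, W: -4>-6, X: 4>1, Y: -3>-5, Z: 10=10.
C5 vs C2: V: -5>-6, W: -4>-5, X: 4=4, Y: -3>-6, Z: 10>5.
C5 vs C3: V: -5>-6, W: -4>-6, X: 4>-1, Y: -3>-5, Z: 10>-1.
C5 vs C4: V: -5>-9, W: -4>-8, X: 4>1, Y: -3=-3, Z: 10>7.
C5 is at least as good as every other strategy against every opponent action, so it is weakly dominant.

C5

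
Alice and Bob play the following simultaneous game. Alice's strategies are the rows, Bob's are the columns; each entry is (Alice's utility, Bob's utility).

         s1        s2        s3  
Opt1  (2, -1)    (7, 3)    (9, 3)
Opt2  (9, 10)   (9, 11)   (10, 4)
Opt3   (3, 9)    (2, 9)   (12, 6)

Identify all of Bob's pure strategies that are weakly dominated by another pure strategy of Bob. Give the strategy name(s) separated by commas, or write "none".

s2 weakly dominates s1 — Opt1: 3>-1, Opt2: 11>10, Opt3: 9=9.
s2: no other strategy beats it everywhere (s1 at Opt1 (3>-1); s3 at Opt2 (11>4)).
s3: dominated, since s2 does at least as well everywhere (Opt1: 3=3, Opt2: 11>4, Opt3: 9>6).

s1, s3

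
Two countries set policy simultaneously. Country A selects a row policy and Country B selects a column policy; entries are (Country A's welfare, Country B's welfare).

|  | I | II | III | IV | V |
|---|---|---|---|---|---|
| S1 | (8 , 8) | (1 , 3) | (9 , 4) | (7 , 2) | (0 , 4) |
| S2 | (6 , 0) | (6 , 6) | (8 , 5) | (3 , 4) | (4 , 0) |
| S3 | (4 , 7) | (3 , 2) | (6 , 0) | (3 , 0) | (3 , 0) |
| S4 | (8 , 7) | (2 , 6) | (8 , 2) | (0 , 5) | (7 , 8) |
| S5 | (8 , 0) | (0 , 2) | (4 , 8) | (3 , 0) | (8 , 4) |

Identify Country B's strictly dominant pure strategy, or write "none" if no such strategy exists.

none

I fails to dominate II at S2 (0<6).
II fails to dominate I at S1 (3<8).
III fails to dominate I at S1 (4<8).
IV fails to dominate I at S1 (2<8).
V fails to dominate I at S1 (4<8).
No single strategy dominates all the others.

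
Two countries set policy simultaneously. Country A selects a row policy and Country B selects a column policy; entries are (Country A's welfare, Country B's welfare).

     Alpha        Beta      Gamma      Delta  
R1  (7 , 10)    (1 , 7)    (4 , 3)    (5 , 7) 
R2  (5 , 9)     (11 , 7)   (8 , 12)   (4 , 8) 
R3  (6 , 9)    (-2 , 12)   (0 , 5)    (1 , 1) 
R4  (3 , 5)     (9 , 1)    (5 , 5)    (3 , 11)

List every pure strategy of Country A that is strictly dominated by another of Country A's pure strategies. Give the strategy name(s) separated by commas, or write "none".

R1 is not dominated — it holds its own against R2 at Alpha (7>5); R3 at Alpha (7>6); R4 at Alpha (7>3).
Nothing dominates R2: R1 at Beta (11>1); R3 at Beta (11>-2); R4 at Alpha (5>3).
R3 is strictly dominated by R1 (Alpha: 7>6, Beta: 1>-2, Gamma: 4>0, Delta: 5>1).
R2 strictly dominates R4 — Alpha: 5>3, Beta: 11>9, Gamma: 8>5, Delta: 4>3.

R3, R4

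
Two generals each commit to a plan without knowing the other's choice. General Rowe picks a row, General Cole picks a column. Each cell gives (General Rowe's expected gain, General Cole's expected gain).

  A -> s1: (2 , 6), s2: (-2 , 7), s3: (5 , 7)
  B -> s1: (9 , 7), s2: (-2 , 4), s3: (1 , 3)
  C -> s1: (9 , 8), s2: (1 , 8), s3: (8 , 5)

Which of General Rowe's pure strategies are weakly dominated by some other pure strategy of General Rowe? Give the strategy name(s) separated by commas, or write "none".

A: dominated, since C does at least as well everywhere (s1: 9>2, s2: 1>-2, s3: 8>5).
B: dominated, since C does at least as well everywhere (s1: 9=9, s2: 1>-2, s3: 8>1).
C is not dominated — it holds its own against A at s1 (9>2); B at s2 (1>-2).

A, B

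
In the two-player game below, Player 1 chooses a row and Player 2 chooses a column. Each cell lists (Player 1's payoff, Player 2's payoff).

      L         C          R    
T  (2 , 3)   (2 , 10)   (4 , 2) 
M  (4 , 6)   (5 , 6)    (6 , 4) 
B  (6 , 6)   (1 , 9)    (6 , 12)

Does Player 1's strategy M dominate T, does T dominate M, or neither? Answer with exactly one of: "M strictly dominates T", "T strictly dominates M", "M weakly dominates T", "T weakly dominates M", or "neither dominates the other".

M strictly dominates T

M's payoffs vs T's, by Player 2's action — L: 4>2, C: 5>2, R: 6>4.
M gives a strictly higher payoff against every action of Player 2, so M strictly dominates T.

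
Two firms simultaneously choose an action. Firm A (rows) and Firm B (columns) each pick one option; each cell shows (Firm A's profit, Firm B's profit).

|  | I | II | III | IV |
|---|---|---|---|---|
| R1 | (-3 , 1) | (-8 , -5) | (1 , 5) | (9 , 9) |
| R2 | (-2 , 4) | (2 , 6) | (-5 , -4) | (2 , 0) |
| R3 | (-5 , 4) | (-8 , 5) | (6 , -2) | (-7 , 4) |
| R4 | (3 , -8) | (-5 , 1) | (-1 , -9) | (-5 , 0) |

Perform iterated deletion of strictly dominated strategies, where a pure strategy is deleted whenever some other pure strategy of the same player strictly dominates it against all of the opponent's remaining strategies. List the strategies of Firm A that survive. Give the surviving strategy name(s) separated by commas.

R1, R2, R4

Firm B's strategy III is strictly dominated by IV (R1: 9>5, R2: 0>-4, R3: 4>-2, R4: 0>-9) and is removed.
Row R3 is eliminated: R2 beats it against every remaining column (I: -2>-5, II: 2>-8, IV: 2>-7).
Among the remaining strategies, none is strictly dominated by another pure strategy of the same player, so the elimination stops.
Surviving strategies — Firm A: {R1, R2, R4}; Firm B: {I, II, IV}.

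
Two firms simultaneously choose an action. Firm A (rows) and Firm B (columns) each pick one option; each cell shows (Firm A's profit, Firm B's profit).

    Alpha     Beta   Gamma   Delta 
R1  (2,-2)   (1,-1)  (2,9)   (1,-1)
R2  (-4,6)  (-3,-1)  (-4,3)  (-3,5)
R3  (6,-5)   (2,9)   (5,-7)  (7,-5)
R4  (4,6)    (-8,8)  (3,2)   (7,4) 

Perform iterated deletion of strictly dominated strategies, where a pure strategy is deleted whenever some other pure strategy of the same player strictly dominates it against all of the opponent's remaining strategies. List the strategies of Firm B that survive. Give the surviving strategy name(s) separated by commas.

Firm A's strategy R1 is strictly dominated by R3 (Alpha: 6>2, Beta: 2>1, Gamma: 5>2, Delta: 7>1) and is removed.
Firm A's strategy R2 is strictly dominated by R3 (Alpha: 6>-4, Beta: 2>-3, Gamma: 5>-4, Delta: 7>-3) and is removed.
Firm B's strategy Alpha is strictly dominated by Beta (R3: 9>-5, R4: 8>6) and is removed.
For Firm B, Beta strictly dominates Gamma on the remaining rows (R3: 9>-7, R4: 8>2); eliminate Gamma.
Column Delta is eliminated: Beta beats it against every remaining row (R3: 9>-5, R4: 8>4).
For Firm A, R3 strictly dominates R4 on the remaining columns (Beta: 2>-8); eliminate R4.
Among the remaining strategies, none is strictly dominated by another pure strategy of the same player, so the elimination stops.
Surviving strategies — Firm A: {R3}; Firm B: {Beta}.

Beta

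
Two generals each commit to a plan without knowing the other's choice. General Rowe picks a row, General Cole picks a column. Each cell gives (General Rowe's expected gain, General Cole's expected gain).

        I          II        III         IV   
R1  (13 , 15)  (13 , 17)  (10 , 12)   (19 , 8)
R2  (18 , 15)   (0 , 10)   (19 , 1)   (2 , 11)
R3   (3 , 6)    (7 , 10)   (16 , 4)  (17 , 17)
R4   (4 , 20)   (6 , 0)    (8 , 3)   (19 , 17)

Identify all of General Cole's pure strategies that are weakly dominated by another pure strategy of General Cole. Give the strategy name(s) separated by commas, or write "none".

I is not dominated — it holds its own against II at R2 (15>10); III at R1 (15>12); IV at R1 (15>8).
Nothing dominates II: I at R1 (17>15); III at R1 (17>12); IV at R1 (17>8).
III is weakly dominated by I (R1: 15>12, R2: 15>1, R3: 6>4, R4: 20>3).
IV: no other strategy beats it everywhere (I at R3 (17>6); II at R2 (11>10); III at R2 (11>1)).

III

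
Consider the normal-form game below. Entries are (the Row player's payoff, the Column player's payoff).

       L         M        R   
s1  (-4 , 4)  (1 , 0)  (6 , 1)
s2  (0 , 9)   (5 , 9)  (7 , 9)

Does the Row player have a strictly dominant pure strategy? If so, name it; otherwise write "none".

s2 vs s1: L: 0>-4, M: 5>1, R: 7>6.
s2 strictly beats every other strategy against every opponent action, so it is strictly dominant.

s2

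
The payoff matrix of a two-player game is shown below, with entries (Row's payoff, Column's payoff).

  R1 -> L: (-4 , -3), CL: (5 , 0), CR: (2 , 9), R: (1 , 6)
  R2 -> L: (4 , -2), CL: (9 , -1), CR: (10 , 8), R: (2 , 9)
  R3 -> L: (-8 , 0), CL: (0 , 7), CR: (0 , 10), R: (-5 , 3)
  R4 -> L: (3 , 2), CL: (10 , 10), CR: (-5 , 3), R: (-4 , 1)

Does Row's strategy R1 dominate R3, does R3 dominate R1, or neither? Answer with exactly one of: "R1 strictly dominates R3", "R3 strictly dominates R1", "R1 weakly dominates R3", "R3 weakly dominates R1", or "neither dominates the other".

R1's payoffs vs R3's, by Column's action — L: -4>-8, CL: 5>0, CR: 2>0, R: 1>-5.
Every comparison favours R1, so R1 strictly dominates R3.

R1 strictly dominates R3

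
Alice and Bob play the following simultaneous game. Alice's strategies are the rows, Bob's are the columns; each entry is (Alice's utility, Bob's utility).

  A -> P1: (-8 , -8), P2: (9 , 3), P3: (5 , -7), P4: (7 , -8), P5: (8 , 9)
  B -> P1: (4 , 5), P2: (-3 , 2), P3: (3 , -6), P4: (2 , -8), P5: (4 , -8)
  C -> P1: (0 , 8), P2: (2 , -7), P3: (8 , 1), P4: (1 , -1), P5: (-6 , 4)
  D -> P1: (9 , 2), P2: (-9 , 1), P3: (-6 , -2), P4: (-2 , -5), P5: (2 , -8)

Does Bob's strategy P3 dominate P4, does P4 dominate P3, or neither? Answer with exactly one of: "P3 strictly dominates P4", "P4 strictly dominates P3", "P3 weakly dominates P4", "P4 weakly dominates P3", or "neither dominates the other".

P3 strictly dominates P4

P3's payoffs vs P4's, by Alice's action — A: -7>-8, B: -6>-8, C: 1>-1, D: -2>-5.
P3 gives a strictly higher payoff against every action of Alice, so P3 strictly dominates P4.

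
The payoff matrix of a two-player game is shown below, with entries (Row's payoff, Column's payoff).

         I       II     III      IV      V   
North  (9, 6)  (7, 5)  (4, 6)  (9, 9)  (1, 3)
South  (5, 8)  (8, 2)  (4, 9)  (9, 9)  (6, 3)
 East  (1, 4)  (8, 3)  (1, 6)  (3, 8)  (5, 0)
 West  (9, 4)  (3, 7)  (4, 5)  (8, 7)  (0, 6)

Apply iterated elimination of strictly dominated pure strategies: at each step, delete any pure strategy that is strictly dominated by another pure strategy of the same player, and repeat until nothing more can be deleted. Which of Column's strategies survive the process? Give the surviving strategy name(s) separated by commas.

Column's strategy I is strictly dominated by IV (North: 9>6, South: 9>8, East: 8>4, West: 7>4) and is removed.
For Column, IV strictly dominates V on the remaining rows (North: 9>3, South: 9>3, East: 8>0, West: 7>6); eliminate V.
Among the remaining strategies, none is strictly dominated by another pure strategy of the same player, so the elimination stops.
Surviving strategies — Row: {North, South, East, West}; Column: {II, III, IV}.

II, III, IV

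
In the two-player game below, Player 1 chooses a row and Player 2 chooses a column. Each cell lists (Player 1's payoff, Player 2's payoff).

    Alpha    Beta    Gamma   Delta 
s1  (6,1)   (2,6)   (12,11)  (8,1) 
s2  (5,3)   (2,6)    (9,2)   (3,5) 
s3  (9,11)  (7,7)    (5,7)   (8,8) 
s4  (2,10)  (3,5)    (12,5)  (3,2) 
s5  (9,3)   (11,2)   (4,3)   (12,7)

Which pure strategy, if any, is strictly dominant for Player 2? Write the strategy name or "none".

none

Alpha fails to dominate Beta at s1 (1<6).
Beta fails to dominate Alpha at s3 (7<11).
Gamma fails to dominate Alpha at s2 (2<3).
Delta fails to dominate Alpha at s1 (1=1).
No single strategy dominates all the others.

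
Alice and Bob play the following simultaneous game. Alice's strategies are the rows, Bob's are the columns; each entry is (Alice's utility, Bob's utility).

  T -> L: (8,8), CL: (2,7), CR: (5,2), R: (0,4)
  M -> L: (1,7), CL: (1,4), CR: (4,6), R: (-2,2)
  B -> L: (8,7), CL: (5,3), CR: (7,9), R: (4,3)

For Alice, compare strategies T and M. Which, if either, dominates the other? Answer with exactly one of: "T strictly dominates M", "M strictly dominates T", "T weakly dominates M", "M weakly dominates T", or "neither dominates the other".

T's payoffs vs M's, by Bob's action — L: 8>1, CL: 2>1, CR: 5>4, R: 0>-2.
Every comparison favours T, so T strictly dominates M.

T strictly dominates M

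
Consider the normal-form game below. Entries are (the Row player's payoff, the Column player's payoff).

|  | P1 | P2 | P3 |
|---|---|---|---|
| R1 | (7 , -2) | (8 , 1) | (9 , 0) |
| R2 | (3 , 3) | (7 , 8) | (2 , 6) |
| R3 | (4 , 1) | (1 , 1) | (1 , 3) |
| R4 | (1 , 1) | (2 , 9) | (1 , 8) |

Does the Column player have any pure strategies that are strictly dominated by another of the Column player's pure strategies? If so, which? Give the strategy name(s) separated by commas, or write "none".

P1 is strictly dominated by P3 (R1: 0>-2, R2: 6>3, R3: 3>1, R4: 8>1).
P2 is not dominated — it holds its own against P1 at R1 (1>-2); P3 at R1 (1>0).
P3 is not dominated — it holds its own against P1 at R1 (0>-2); P2 at R3 (3>1).

P1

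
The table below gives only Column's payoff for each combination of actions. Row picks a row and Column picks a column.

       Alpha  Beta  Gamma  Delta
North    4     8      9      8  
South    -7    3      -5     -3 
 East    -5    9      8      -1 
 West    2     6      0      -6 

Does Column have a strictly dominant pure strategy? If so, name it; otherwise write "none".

Alpha fails to dominate Beta at North (4<8).
Beta fails to dominate Gamma at North (8<9).
Gamma fails to dominate Alpha at West (0<2).
Delta fails to dominate Alpha at West (-6<2).
No single strategy dominates all the others.

none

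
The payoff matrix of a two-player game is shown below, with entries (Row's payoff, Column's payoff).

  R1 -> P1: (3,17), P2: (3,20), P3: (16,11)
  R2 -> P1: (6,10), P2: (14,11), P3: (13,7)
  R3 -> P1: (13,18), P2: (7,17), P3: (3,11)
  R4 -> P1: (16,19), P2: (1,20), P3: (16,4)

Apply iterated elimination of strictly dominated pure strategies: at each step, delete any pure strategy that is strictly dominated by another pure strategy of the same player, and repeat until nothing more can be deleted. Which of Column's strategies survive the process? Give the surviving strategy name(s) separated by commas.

Column's strategy P3 is strictly dominated by P1 (R1: 17>11, R2: 10>7, R3: 18>11, R4: 19>4) and is removed.
For Row, R2 strictly dominates R1 on the remaining columns (P1: 6>3, P2: 14>3); eliminate R1.
Among the remaining strategies, none is strictly dominated by another pure strategy of the same player, so the elimination stops.
Surviving strategies — Row: {R2, R3, R4}; Column: {P1, P2}.

P1, P2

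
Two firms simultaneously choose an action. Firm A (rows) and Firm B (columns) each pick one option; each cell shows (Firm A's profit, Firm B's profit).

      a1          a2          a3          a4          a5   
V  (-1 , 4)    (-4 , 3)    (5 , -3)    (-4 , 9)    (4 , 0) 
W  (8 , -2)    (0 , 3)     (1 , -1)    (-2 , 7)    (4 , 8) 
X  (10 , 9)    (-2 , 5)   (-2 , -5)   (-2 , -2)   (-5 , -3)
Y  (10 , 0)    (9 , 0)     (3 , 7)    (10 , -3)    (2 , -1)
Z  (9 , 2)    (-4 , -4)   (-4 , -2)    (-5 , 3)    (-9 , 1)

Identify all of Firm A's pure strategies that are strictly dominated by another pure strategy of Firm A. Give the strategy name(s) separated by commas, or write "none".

Z

Nothing dominates V: W at a3 (5>1); X at a3 (5>-2); Y at a3 (5>3); Z at a2 (-4=-4).
Nothing dominates W: V at a1 (8>-1); X at a2 (0>-2); Y at a5 (4>2); Z at a2 (0>-4).
X is not dominated — it holds its own against V at a1 (10>-1); W at a1 (10>8); Y at a1 (10=10); Z at a1 (10>9).
Nothing dominates Y: V at a1 (10>-1); W at a1 (10>8); X at a1 (10=10); Z at a1 (10>9).
Z: dominated, since X does at least as well everywhere (a1: 10>9, a2: -2>-4, a3: -2>-4, a4: -2>-5, a5: -5>-9).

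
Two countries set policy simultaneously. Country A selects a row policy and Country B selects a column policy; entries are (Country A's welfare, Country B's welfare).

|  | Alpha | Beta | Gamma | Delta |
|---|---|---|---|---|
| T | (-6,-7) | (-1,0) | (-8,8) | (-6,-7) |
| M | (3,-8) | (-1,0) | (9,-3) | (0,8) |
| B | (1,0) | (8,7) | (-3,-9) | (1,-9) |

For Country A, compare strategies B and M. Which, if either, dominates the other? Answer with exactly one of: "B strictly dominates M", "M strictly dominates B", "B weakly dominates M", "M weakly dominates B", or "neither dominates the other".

Compare B to M across each choice by Country B: Alpha: 1<3, Beta: 8>-1, Gamma: -3<9, Delta: 1>0.
B does better at Beta, Delta but worse at Alpha, Gamma; neither strategy dominates the other.

neither dominates the other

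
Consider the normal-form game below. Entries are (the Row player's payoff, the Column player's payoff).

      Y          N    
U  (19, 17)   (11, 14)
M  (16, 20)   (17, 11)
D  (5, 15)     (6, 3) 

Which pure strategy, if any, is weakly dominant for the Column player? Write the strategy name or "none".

Y vs N: U: 17>14, M: 20>11, D: 15>3.
Y is at least as good as every other strategy against every opponent action, so it is weakly dominant.

Y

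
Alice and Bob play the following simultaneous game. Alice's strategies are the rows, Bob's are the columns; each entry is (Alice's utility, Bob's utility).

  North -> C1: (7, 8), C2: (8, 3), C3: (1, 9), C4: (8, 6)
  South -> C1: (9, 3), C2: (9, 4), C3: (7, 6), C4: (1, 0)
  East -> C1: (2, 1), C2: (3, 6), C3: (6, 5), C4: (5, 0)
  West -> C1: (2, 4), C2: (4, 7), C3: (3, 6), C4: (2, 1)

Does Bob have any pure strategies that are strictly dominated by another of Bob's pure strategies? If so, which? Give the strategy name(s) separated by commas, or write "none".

C1, C4

C1 is strictly dominated by C3 (North: 9>8, South: 6>3, East: 5>1, West: 6>4).
C2: no other strategy beats it everywhere (C1 at South (4>3); C3 at East (6>5); C4 at South (4>0)).
Nothing dominates C3: C1 at North (9>8); C2 at North (9>3); C4 at North (9>6).
C4 is strictly dominated by C1 (North: 8>6, South: 3>0, East: 1>0, West: 4>1).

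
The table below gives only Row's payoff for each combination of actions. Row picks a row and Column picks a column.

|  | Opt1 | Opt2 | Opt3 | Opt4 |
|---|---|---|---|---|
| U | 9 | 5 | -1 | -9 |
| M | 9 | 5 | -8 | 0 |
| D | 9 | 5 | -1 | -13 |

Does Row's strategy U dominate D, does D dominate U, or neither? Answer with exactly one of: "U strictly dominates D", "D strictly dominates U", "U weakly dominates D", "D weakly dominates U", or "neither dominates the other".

U weakly dominates D

U's payoffs vs D's, by Column's action — Opt1: 9=9, Opt2: 5=5, Opt3: -1=-1, Opt4: -9>-13.
U is at least as good everywhere and strictly better somewhere (tied only at Opt1, Opt2, Opt3), so U weakly but not strictly dominates D.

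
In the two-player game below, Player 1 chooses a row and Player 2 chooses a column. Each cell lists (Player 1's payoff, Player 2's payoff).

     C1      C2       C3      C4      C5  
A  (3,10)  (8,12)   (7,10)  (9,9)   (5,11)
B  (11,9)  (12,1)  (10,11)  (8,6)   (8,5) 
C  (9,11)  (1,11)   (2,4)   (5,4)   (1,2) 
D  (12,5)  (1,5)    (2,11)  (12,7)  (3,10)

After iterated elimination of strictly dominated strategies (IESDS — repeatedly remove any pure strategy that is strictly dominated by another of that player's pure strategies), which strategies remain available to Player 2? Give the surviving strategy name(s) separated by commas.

Row C is eliminated: B beats it against every remaining column (C1: 11>9, C2: 12>1, C3: 10>2, C4: 8>5, C5: 8>1).
For Player 2, C3 strictly dominates C4 on the remaining rows (A: 10>9, B: 11>6, D: 11>7); eliminate C4.
Player 1's strategy A is strictly dominated by B (C1: 11>3, C2: 12>8, C3: 10>7, C5: 8>5) and is removed.
Player 2's strategy C1 is strictly dominated by C3 (B: 11>9, D: 11>5) and is removed.
Row D is eliminated: B beats it against every remaining column (C2: 12>1, C3: 10>2, C5: 8>3).
Player 2's strategy C2 is strictly dominated by C3 (B: 11>1) and is removed.
Column C5 is eliminated: C3 beats it against every remaining row (B: 11>5).
Among the remaining strategies, none is strictly dominated by another pure strategy of the same player, so the elimination stops.
Surviving strategies — Player 1: {B}; Player 2: {C3}.

C3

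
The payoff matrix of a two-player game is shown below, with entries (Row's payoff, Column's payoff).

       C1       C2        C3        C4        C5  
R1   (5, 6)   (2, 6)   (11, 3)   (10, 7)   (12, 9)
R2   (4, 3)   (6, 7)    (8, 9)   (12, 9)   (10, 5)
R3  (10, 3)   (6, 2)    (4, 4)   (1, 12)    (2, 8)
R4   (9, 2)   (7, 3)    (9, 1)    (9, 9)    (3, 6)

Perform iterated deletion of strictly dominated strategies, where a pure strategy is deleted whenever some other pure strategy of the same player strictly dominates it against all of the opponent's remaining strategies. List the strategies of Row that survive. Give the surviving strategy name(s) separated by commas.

R1, R2

For Column, C4 strictly dominates C1 on the remaining rows (R1: 7>6, R2: 9>3, R3: 12>3, R4: 9>2); eliminate C1.
For Row, R4 strictly dominates R3 on the remaining columns (C2: 7>6, C3: 9>4, C4: 9>1, C5: 3>2); eliminate R3.
For Column, C4 strictly dominates C2 on the remaining rows (R1: 7>6, R2: 9>7, R4: 9>3); eliminate C2.
Row R4 is eliminated: R1 beats it against every remaining column (C3: 11>9, C4: 10>9, C5: 12>3).
Among the remaining strategies, none is strictly dominated by another pure strategy of the same player, so the elimination stops.
Surviving strategies — Row: {R1, R2}; Column: {C3, C4, C5}.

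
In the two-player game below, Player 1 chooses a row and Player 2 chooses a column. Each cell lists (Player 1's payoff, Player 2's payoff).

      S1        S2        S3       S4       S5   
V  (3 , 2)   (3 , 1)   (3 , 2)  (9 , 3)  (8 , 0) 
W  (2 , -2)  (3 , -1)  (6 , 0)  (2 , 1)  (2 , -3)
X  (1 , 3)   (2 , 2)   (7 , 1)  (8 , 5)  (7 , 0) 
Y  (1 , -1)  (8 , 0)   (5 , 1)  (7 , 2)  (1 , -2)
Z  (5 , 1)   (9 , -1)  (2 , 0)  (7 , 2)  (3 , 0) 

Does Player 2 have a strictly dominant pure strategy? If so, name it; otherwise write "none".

S4 vs S1: V: 3>2, W: 1>-2, X: 5>3, Y: 2>-1, Z: 2>1.
S4 vs S2: V: 3>1, W: 1>-1, X: 5>2, Y: 2>0, Z: 2>-1.
S4 vs S3: V: 3>2, W: 1>0, X: 5>1, Y: 2>1, Z: 2>0.
S4 vs S5: V: 3>0, W: 1>-3, X: 5>0, Y: 2>-2, Z: 2>0.
S4 strictly beats every other strategy against every opponent action, so it is strictly dominant.

S4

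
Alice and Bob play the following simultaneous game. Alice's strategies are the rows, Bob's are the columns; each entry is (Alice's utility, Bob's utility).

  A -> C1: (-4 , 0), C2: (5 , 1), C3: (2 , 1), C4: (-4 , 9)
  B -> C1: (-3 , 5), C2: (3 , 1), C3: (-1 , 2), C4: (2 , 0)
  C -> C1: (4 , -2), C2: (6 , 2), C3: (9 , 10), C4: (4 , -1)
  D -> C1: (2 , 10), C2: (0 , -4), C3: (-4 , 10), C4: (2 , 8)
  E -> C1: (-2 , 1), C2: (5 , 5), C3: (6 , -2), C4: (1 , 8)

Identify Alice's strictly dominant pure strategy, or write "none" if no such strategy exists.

C vs A: C1: 4>-4, C2: 6>5, C3: 9>2, C4: 4>-4.
C vs B: C1: 4>-3, C2: 6>3, C3: 9>-1, C4: 4>2.
C vs D: C1: 4>2, C2: 6>0, C3: 9>-4, C4: 4>2.
C vs E: C1: 4>-2, C2: 6>5, C3: 9>6, C4: 4>1.
C strictly beats every other strategy against every opponent action, so it is strictly dominant.

C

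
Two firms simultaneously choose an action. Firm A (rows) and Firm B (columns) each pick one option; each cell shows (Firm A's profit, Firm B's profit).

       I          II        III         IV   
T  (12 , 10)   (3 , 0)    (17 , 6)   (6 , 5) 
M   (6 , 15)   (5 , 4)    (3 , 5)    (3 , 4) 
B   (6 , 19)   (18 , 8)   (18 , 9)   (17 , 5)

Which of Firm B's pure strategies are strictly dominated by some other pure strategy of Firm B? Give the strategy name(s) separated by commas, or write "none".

I is not dominated — it holds its own against II at T (10>0); III at T (10>6); IV at T (10>5).
I strictly dominates II — T: 10>0, M: 15>4, B: 19>8.
III is strictly dominated by I (T: 10>6, M: 15>5, B: 19>9).
I strictly dominates IV — T: 10>5, M: 15>4, B: 19>5.

II, III, IV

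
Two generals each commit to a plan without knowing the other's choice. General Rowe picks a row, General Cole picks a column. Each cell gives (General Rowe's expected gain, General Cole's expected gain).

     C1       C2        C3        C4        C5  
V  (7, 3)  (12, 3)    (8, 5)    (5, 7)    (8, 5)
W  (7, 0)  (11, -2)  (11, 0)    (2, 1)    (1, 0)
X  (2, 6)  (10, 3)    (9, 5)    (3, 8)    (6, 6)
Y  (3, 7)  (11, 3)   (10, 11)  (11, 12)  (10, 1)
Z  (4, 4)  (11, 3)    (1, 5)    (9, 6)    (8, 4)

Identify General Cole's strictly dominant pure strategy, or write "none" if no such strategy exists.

C4 vs C1: V: 7>3, W: 1>0, X: 8>6, Y: 12>7, Z: 6>4.
C4 vs C2: V: 7>3, W: 1>-2, X: 8>3, Y: 12>3, Z: 6>3.
C4 vs C3: V: 7>5, W: 1>0, X: 8>5, Y: 12>11, Z: 6>5.
C4 vs C5: V: 7>5, W: 1>0, X: 8>6, Y: 12>1, Z: 6>4.
C4 strictly beats every other strategy against every opponent action, so it is strictly dominant.

C4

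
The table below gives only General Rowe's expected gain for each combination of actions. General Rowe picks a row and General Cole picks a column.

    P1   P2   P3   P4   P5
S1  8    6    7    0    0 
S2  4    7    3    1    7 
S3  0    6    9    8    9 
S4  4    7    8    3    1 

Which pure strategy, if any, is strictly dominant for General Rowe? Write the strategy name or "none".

none

S1 fails to dominate S2 at P2 (6<7).
S2 fails to dominate S1 at P1 (4<8).
S3 fails to dominate S1 at P1 (0<8).
S4 fails to dominate S1 at P1 (4<8).
No single strategy dominates all the others.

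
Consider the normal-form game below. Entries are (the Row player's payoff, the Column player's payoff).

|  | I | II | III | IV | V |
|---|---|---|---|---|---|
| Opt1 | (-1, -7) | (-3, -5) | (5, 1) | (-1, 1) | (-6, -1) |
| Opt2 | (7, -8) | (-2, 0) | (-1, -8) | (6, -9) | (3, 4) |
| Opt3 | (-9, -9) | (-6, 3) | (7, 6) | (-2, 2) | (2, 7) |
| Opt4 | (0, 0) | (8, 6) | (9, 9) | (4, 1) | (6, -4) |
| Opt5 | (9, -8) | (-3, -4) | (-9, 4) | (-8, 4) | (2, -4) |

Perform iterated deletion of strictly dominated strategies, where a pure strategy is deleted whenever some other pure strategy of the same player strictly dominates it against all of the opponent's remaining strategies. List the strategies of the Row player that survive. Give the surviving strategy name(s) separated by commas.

Opt4

The Row player's strategy Opt1 is strictly dominated by Opt4 (I: 0>-1, II: 8>-3, III: 9>5, IV: 4>-1, V: 6>-6) and is removed.
For the Row player, Opt4 strictly dominates Opt3 on the remaining columns (I: 0>-9, II: 8>-6, III: 9>7, IV: 4>-2, V: 6>2); eliminate Opt3.
The Column player's strategy I is strictly dominated by II (Opt2: 0>-8, Opt4: 6>0, Opt5: -4>-8) and is removed.
The Row player's strategy Opt5 is strictly dominated by Opt2 (II: -2>-3, III: -1>-9, IV: 6>-8, V: 3>2) and is removed.
The Column player's strategy IV is strictly dominated by II (Opt2: 0>-9, Opt4: 6>1) and is removed.
The Row player's strategy Opt2 is strictly dominated by Opt4 (II: 8>-2, III: 9>-1, V: 6>3) and is removed.
For the Column player, III strictly dominates II on the remaining rows (Opt4: 9>6); eliminate II.
The Column player's strategy V is strictly dominated by III (Opt4: 9>-4) and is removed.
Among the remaining strategies, none is strictly dominated by another pure strategy of the same player, so the elimination stops.
Surviving strategies — the Row player: {Opt4}; the Column player: {III}.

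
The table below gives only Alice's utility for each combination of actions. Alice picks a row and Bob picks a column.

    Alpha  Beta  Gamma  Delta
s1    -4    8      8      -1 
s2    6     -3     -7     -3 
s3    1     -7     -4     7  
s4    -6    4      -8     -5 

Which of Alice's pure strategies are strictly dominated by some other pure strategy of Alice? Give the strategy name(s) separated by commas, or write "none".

s4

s1: no other strategy beats it everywhere (s2 at Beta (8>-3); s3 at Beta (8>-7); s4 at Alpha (-4>-6)).
Nothing dominates s2: s1 at Alpha (6>-4); s3 at Alpha (6>1); s4 at Alpha (6>-6).
s3 is not dominated — it holds its own against s1 at Alpha (1>-4); s2 at Gamma (-4>-7); s4 at Alpha (1>-6).
s1 strictly dominates s4 — Alpha: -4>-6, Beta: 8>4, Gamma: 8>-8, Delta: -1>-5.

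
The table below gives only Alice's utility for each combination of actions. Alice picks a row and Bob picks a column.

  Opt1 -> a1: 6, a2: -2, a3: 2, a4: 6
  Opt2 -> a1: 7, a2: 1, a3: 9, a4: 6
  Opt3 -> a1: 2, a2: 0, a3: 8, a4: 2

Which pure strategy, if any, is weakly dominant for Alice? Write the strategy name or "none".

Opt2 vs Opt1: a1: 7>6, a2: 1>-2, a3: 9>2, a4: 6=6.
Opt2 vs Opt3: a1: 7>2, a2: 1>0, a3: 9>8, a4: 6>2.
Opt2 is at least as good as every other strategy against every opponent action, so it is weakly dominant.

Opt2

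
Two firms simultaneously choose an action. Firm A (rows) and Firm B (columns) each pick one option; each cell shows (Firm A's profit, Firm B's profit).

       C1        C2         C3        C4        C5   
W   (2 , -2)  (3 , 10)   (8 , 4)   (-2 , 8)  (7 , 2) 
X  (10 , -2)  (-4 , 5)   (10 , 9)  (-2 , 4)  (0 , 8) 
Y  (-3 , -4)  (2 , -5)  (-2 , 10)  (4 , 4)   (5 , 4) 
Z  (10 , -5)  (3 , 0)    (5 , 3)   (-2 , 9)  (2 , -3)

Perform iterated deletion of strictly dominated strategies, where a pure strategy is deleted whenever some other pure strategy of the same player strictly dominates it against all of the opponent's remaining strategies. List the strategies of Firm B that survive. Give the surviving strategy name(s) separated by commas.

Firm B's strategy C1 is strictly dominated by C3 (W: 4>-2, X: 9>-2, Y: 10>-4, Z: 3>-5) and is removed.
Column C5 is eliminated: C3 beats it against every remaining row (W: 4>2, X: 9>8, Y: 10>4, Z: 3>-3).
Among the remaining strategies, none is strictly dominated by another pure strategy of the same player, so the elimination stops.
Surviving strategies — Firm A: {W, X, Y, Z}; Firm B: {C2, C3, C4}.

C2, C3, C4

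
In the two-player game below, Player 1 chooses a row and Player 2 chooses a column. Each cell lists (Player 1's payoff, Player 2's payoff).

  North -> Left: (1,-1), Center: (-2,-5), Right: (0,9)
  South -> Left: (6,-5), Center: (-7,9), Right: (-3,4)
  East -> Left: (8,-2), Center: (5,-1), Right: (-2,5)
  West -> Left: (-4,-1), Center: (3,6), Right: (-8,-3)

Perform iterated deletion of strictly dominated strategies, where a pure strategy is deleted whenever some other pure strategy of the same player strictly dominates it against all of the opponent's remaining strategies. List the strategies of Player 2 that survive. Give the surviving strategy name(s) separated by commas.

Right

Row South is eliminated: East beats it against every remaining column (Left: 8>6, Center: 5>-7, Right: -2>-3).
Row West is eliminated: East beats it against every remaining column (Left: 8>-4, Center: 5>3, Right: -2>-8).
Column Left is eliminated: Right beats it against every remaining row (North: 9>-1, East: 5>-2).
Player 2's strategy Center is strictly dominated by Right (North: 9>-5, East: 5>-1) and is removed.
For Player 1, North strictly dominates East on the remaining columns (Right: 0>-2); eliminate East.
Among the remaining strategies, none is strictly dominated by another pure strategy of the same player, so the elimination stops.
Surviving strategies — Player 1: {North}; Player 2: {Right}.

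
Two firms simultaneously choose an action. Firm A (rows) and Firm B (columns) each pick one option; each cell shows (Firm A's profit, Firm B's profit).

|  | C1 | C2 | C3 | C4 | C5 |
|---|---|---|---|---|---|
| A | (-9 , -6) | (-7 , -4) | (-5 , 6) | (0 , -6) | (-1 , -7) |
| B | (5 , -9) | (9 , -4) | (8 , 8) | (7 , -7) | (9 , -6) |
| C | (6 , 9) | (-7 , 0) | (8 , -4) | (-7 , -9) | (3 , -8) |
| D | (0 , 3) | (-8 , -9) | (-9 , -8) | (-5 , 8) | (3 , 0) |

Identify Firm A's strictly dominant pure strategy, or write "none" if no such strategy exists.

none

A fails to dominate B at C1 (-9<5).
B fails to dominate C at C1 (5<6).
C fails to dominate A at C2 (-7=-7).
D fails to dominate A at C2 (-8<-7).
No single strategy dominates all the others.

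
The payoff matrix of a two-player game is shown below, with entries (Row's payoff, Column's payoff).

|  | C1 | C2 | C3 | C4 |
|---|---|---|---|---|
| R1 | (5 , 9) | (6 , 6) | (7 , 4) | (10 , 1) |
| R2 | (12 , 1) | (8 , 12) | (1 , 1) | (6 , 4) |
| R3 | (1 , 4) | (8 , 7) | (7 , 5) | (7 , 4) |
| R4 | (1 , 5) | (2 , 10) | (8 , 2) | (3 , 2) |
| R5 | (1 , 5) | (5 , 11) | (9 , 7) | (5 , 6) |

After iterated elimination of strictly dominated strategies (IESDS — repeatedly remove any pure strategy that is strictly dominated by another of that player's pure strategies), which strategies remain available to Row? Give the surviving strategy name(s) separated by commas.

For Column, C2 strictly dominates C3 on the remaining rows (R1: 6>4, R2: 12>1, R3: 7>5, R4: 10>2, R5: 11>7); eliminate C3.
Row R4 is eliminated: R1 beats it against every remaining column (C1: 5>1, C2: 6>2, C4: 10>3).
For Row, R1 strictly dominates R5 on the remaining columns (C1: 5>1, C2: 6>5, C4: 10>5); eliminate R5.
Column C4 is eliminated: C2 beats it against every remaining row (R1: 6>1, R2: 12>4, R3: 7>4).
Row R1 is eliminated: R2 beats it against every remaining column (C1: 12>5, C2: 8>6).
Column C1 is eliminated: C2 beats it against every remaining row (R2: 12>1, R3: 7>4).
Among the remaining strategies, none is strictly dominated by another pure strategy of the same player, so the elimination stops.
Surviving strategies — Row: {R2, R3}; Column: {C2}.

R2, R3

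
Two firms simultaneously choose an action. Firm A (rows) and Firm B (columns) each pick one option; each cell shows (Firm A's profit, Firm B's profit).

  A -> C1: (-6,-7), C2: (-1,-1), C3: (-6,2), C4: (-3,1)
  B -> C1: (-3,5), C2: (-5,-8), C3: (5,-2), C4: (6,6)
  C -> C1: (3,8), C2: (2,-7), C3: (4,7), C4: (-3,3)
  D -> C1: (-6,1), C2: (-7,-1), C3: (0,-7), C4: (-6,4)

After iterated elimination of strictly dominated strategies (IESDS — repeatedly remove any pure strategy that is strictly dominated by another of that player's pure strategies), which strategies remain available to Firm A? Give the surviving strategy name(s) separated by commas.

B, C

For Firm A, B strictly dominates D on the remaining columns (C1: -3>-6, C2: -5>-7, C3: 5>0, C4: 6>-6); eliminate D.
Firm B's strategy C2 is strictly dominated by C3 (A: 2>-1, B: -2>-8, C: 7>-7) and is removed.
For Firm A, B strictly dominates A on the remaining columns (C1: -3>-6, C3: 5>-6, C4: 6>-3); eliminate A.
For Firm B, C1 strictly dominates C3 on the remaining rows (B: 5>-2, C: 8>7); eliminate C3.
Among the remaining strategies, none is strictly dominated by another pure strategy of the same player, so the elimination stops.
Surviving strategies — Firm A: {B, C}; Firm B: {C1, C4}.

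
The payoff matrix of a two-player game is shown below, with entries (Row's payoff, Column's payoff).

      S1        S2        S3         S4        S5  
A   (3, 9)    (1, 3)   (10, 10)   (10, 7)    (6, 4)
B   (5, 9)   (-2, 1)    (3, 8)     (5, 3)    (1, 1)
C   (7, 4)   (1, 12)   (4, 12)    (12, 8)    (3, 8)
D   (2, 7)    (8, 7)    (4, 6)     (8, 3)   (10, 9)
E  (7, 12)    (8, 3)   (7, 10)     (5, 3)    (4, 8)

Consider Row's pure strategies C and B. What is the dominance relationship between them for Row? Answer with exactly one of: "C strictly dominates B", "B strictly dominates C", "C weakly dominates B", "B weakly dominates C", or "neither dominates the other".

Compare C to B across every action of Column: S1: 7>5, S2: 1>-2, S3: 4>3, S4: 12>5, S5: 3>1.
Every comparison favours C, so C strictly dominates B.

C strictly dominates B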